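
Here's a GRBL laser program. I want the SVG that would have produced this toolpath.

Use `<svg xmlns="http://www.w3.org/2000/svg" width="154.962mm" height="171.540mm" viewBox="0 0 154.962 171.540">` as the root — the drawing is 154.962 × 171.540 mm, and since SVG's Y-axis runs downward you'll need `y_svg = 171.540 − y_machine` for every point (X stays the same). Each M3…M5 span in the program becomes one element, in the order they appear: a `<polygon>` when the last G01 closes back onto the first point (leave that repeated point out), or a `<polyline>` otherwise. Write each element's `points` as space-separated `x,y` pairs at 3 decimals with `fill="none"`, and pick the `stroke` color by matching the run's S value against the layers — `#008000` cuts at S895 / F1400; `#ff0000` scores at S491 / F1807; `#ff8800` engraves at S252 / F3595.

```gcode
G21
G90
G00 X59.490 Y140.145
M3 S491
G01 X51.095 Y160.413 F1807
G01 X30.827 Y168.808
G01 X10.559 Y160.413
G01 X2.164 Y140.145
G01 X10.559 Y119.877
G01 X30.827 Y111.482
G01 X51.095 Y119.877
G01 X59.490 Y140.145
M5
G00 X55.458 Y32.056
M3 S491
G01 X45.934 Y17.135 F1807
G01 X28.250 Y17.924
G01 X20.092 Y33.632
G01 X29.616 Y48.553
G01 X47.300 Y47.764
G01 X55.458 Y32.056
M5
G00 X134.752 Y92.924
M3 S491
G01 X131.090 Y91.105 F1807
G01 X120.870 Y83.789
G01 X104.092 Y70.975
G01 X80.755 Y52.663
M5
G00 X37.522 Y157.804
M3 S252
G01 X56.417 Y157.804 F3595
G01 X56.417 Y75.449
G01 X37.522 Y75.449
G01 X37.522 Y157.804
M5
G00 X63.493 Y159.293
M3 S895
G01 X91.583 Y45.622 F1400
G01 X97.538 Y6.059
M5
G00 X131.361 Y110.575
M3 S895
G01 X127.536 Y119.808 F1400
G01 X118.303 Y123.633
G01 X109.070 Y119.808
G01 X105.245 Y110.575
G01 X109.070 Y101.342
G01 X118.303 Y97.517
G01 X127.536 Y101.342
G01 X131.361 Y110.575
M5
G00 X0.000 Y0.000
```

<svg xmlns="http://www.w3.org/2000/svg" width="154.962mm" height="171.540mm" viewBox="0 0 154.962 171.540">
  <polygon points="59.490,31.395 51.095,11.127 30.827,2.732 10.559,11.127 2.164,31.395 10.559,51.663 30.827,60.058 51.095,51.663" fill="none" stroke="#ff0000"/>
  <polygon points="55.458,139.484 45.934,154.405 28.250,153.616 20.092,137.908 29.616,122.987 47.300,123.776" fill="none" stroke="#ff0000"/>
  <polyline points="134.752,78.616 131.090,80.435 120.870,87.751 104.092,100.565 80.755,118.877" fill="none" stroke="#ff0000"/>
  <polygon points="37.522,13.736 56.417,13.736 56.417,96.091 37.522,96.091" fill="none" stroke="#ff8800"/>
  <polyline points="63.493,12.247 91.583,125.918 97.538,165.481" fill="none" stroke="#008000"/>
  <polygon points="131.361,60.965 127.536,51.732 118.303,47.907 109.070,51.732 105.245,60.965 109.070,70.198 118.303,74.023 127.536,70.198" fill="none" stroke="#008000"/>
</svg>

Machine Y-up, SVG Y-down with viewBox height 171.540, so y_svg = 171.540 − y_machine; X carries over.

Run 1: power S491 maps to stroke `#ff0000` (score). The run returns to its start, so emit a `<polygon>` with points (Y-flipped): 59.490,31.395 51.095,11.127 30.827,2.732 10.559,11.127 2.164,31.395 10.559,51.663 30.827,60.058 51.095,51.663.

Run 2: power S491 maps to stroke `#ff0000` (score). The run returns to its start, so emit a `<polygon>` with points (Y-flipped): 55.458,139.484 45.934,154.405 28.250,153.616 20.092,137.908 29.616,122.987 47.300,123.776.

Run 3: S491 ⇒ score layer `#ff0000`. The run is open, so emit a `<polyline>` with points (Y-flipped): 134.752,78.616 131.090,80.435 120.870,87.751 104.092,100.565 80.755,118.877.

Run 4: S252 ⇒ engrave layer `#ff8800`. The run returns to its start, so emit a `<polygon>` with points (Y-flipped): 37.522,13.736 56.417,13.736 56.417,96.091 37.522,96.091.

Run 5: S895 ⇒ cut layer `#008000`. The run is open, so emit a `<polyline>` with points (Y-flipped): 63.493,12.247 91.583,125.918 97.538,165.481.

Run 6: power S895 maps to stroke `#008000` (cut). The run returns to its start, so emit a `<polygon>` with points (Y-flipped): 131.361,60.965 127.536,51.732 118.303,47.907 109.070,51.732 105.245,60.965 109.070,70.198 118.303,74.023 127.536,70.198.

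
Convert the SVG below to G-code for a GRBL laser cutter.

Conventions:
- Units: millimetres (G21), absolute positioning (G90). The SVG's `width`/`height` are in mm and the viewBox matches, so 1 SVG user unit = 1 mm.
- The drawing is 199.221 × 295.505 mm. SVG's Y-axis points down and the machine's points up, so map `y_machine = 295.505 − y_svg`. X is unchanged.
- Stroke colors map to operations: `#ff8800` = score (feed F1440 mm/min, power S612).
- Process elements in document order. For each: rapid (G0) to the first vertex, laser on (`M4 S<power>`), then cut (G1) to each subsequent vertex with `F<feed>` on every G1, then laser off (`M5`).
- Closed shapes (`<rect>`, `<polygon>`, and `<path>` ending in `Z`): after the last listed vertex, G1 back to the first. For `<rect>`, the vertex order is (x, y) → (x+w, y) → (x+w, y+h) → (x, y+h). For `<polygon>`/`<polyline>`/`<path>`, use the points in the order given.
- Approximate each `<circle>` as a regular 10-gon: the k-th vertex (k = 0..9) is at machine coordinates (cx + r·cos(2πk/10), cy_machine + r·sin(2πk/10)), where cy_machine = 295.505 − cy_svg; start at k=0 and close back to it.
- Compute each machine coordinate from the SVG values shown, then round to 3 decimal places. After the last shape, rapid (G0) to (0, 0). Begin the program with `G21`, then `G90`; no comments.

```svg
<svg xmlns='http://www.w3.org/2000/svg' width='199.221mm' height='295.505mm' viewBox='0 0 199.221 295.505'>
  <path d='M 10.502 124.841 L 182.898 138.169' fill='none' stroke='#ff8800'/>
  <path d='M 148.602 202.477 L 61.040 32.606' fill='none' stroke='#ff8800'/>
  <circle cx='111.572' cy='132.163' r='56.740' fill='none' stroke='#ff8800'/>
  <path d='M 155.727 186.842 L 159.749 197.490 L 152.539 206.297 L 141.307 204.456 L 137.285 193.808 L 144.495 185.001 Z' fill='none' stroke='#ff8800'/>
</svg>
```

G21
G90
G0 X10.502 Y170.664
M4 S612
G1 X182.898 Y157.336 F1440
M5
G0 X148.602 Y93.028
M4 S612
G1 X61.040 Y262.899 F1440
M5
G0 X168.312 Y163.342
M4 S612
G1 X157.476 Y196.693 F1440
G1 X129.106 Y217.305 F1440
G1 X94.038 Y217.305 F1440
G1 X65.668 Y196.693 F1440
G1 X54.832 Y163.342 F1440
G1 X65.668 Y129.991 F1440
G1 X94.038 Y109.379 F1440
G1 X129.106 Y109.379 F1440
G1 X157.476 Y129.991 F1440
G1 X168.312 Y163.342 F1440
M5
G0 X155.727 Y108.663
M4 S612
G1 X159.749 Y98.015 F1440
G1 X152.539 Y89.208 F1440
G1 X141.307 Y91.049 F1440
G1 X137.285 Y101.697 F1440
G1 X144.495 Y110.504 F1440
G1 X155.727 Y108.663 F1440
M5
G0 X0.000 Y0.000

Since the viewBox matches the mm dimensions, user units are millimetres directly. The only transform is the Y-flip y_m = 295.505 − y_svg.

Shape 1 is a line segment drawn with `<path>`. Its stroke #ff8800 means score at S612, F1440. After flipping Y the toolpath is (10.502,170.664) → (182.898,157.336).

Shape 2 is a line segment drawn with `<path>`. Its stroke #ff8800 means score at S612, F1440. After flipping Y the toolpath is (148.602,93.028) → (61.040,262.899).

Shape 3 is a circle drawn with `<circle>`. Its stroke #ff8800 means score at S612, F1440. After flipping Y the toolpath is (168.312,163.342) → (157.476,196.693) → (129.106,217.305) → (94.038,217.305) → (65.668,196.693) → (54.832,163.342) → (65.668,129.991) → (94.038,109.379) → (129.106,109.379) → (157.476,129.991) → (168.312,163.342), returning to the start.

Shape 4 is a regular polygon drawn with `<path>`. Its stroke #ff8800 means score at S612, F1440. After flipping Y the toolpath is (155.727,108.663) → (159.749,98.015) → (152.539,89.208) → (141.307,91.049) → (137.285,101.697) → (144.495,110.504) → (155.727,108.663), returning to the start.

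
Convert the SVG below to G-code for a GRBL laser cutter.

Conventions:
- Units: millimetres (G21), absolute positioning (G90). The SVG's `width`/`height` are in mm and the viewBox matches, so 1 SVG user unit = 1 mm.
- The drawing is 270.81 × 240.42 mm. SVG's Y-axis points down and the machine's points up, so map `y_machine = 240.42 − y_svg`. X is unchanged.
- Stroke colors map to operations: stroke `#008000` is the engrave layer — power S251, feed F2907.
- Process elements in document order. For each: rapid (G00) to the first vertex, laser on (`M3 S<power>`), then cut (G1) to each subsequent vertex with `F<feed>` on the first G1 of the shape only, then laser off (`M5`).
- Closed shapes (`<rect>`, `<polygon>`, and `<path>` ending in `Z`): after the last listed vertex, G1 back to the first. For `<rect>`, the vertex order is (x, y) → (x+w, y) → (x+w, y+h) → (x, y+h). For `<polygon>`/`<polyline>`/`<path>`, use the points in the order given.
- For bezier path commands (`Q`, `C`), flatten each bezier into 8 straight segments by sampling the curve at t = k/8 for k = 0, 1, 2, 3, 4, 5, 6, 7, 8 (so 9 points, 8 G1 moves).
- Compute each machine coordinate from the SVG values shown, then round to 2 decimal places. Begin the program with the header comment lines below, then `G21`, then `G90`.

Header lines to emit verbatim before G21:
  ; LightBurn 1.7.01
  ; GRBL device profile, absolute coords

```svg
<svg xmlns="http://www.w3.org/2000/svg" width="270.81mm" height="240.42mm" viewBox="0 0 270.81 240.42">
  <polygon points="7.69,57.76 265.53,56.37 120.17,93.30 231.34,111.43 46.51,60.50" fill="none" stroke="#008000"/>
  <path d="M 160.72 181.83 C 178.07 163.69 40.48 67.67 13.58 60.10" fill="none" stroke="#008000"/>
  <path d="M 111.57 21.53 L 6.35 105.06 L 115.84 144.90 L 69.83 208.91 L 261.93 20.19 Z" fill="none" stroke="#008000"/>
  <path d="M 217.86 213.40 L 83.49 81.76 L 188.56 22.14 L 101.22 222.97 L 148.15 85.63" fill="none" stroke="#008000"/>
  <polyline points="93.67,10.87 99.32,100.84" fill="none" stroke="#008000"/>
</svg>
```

1 u = 1 mm; y_m = 240.42 − y.

[1] `<polygon>` closed polygon, #008000→engrave S251 F2907: (7.69,182.66) → (265.53,184.05) → (120.17,147.12) → (231.34,128.99) → (46.51,179.92) → (7.69,182.66) (closed)

[2] `<path>` cubic bezier, #008000→engrave S251 F2907: (160.72,58.59) → (160.48,68.72) → (148.83,84.20) → (128.88,103.08) → (103.74,123.42) → (76.53,143.26) → (50.36,160.66) → (28.34,173.66) → (13.58,180.32)

[3] `<path>` closed polygon, #008000→engrave S251 F2907: (111.57,218.89) → (6.35,135.36) → (115.84,95.52) → (69.83,31.51) → (261.93,220.23) → (111.57,218.89) (closed)

[4] `<path>` open polyline, #008000→engrave S251 F2907: (217.86,27.02) → (83.49,158.66) → (188.56,218.28) → (101.22,17.45) → (148.15,154.79)

[5] `<polyline>` line segment, #008000→engrave S251 F2907: (93.67,229.55) → (99.32,139.58)

; LightBurn 1.7.01
; GRBL device profile, absolute coords
G21
G90
G00 X7.69 Y182.66
M3 S251
G1 X265.53 Y184.05 F2907
G1 X120.17 Y147.12
G1 X231.34 Y128.99
G1 X46.51 Y179.92
G1 X7.69 Y182.66
M5
G00 X160.72 Y58.59
M3 S251
G1 X160.48 Y68.72 F2907
G1 X148.83 Y84.20
G1 X128.88 Y103.08
G1 X103.74 Y123.42
G1 X76.53 Y143.26
G1 X50.36 Y160.66
G1 X28.34 Y173.66
G1 X13.58 Y180.32
M5
G00 X111.57 Y218.89
M3 S251
G1 X6.35 Y135.36 F2907
G1 X115.84 Y95.52
G1 X69.83 Y31.51
G1 X261.93 Y220.23
G1 X111.57 Y218.89
M5
G00 X217.86 Y27.02
M3 S251
G1 X83.49 Y158.66 F2907
G1 X188.56 Y218.28
G1 X101.22 Y17.45
G1 X148.15 Y154.79
M5
G00 X93.67 Y229.55
M3 S251
G1 X99.32 Y139.58 F2907
M5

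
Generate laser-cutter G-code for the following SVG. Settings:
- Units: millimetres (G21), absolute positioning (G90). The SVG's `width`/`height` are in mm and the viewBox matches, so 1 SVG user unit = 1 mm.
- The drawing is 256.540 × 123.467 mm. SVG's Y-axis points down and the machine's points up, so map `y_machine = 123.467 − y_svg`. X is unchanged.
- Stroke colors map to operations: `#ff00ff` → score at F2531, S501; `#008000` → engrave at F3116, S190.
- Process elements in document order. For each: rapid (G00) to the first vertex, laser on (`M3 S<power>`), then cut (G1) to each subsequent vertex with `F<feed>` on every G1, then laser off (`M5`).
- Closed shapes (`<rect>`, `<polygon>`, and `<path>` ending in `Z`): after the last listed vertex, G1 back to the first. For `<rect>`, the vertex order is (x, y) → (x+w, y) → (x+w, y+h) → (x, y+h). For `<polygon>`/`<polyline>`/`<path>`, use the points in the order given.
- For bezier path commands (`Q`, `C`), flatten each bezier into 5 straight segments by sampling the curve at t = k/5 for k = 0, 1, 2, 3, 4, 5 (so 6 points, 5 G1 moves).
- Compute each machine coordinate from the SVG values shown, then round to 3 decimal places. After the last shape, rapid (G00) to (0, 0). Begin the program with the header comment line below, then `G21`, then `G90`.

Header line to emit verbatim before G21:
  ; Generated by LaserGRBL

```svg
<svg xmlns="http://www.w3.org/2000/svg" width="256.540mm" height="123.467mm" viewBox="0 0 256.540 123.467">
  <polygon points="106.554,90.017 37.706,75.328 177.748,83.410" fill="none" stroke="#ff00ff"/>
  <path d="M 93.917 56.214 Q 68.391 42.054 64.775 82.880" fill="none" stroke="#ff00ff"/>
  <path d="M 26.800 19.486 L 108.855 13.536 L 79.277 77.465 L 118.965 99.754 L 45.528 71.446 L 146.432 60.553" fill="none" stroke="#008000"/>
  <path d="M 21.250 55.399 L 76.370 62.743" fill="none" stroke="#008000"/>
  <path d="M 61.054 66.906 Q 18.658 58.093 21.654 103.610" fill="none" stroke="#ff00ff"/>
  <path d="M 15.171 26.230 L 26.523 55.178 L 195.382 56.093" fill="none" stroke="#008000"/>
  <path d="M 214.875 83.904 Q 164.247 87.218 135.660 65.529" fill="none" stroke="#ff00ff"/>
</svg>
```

1 u = 1 mm; y_m = 123.467 − y.

[1] `<polygon>` closed polygon, #ff00ff→score S501 F2531: (106.554,33.450) → (37.706,48.139) → (177.748,40.057) → (106.554,33.450) (closed)

[2] `<path>` quadratic bezier, #ff00ff→score S501 F2531: (93.917,67.253) → (84.583,70.718) → (77.002,69.783) → (71.173,64.450) → (67.098,54.718) → (64.775,40.587)

[3] `<path>` open polyline, #008000→engrave S190 F3116: (26.800,103.981) → (108.855,109.931) → (79.277,46.002) → (118.965,23.713) → (45.528,52.021) → (146.432,62.914)

[4] `<path>` line segment, #008000→engrave S190 F3116: (21.250,68.068) → (76.370,60.724)

[5] `<path>` quadratic bezier, #ff00ff→score S501 F2531: (61.054,56.561) → (45.911,57.913) → (34.400,54.919) → (26.520,47.578) → (22.271,35.891) → (21.654,19.857)

[6] `<path>` open polyline, #008000→engrave S190 F3116: (15.171,97.237) → (26.523,68.289) → (195.382,67.374)

[7] `<path>` quadratic bezier, #ff00ff→score S501 F2531: (214.875,39.563) → (195.505,39.238) → (177.899,40.912) → (162.056,44.587) → (147.976,50.263) → (135.660,57.938)

; Generated by LaserGRBL
G21
G90
G00 X106.554 Y33.450
M3 S501
G1 X37.706 Y48.139 F2531
G1 X177.748 Y40.057 F2531
G1 X106.554 Y33.450 F2531
M5
G00 X93.917 Y67.253
M3 S501
G1 X84.583 Y70.718 F2531
G1 X77.002 Y69.783 F2531
G1 X71.173 Y64.450 F2531
G1 X67.098 Y54.718 F2531
G1 X64.775 Y40.587 F2531
M5
G00 X26.800 Y103.981
M3 S190
G1 X108.855 Y109.931 F3116
G1 X79.277 Y46.002 F3116
G1 X118.965 Y23.713 F3116
G1 X45.528 Y52.021 F3116
G1 X146.432 Y62.914 F3116
M5
G00 X21.250 Y68.068
M3 S190
G1 X76.370 Y60.724 F3116
M5
G00 X61.054 Y56.561
M3 S501
G1 X45.911 Y57.913 F2531
G1 X34.400 Y54.919 F2531
G1 X26.520 Y47.578 F2531
G1 X22.271 Y35.891 F2531
G1 X21.654 Y19.857 F2531
M5
G00 X15.171 Y97.237
M3 S190
G1 X26.523 Y68.289 F3116
G1 X195.382 Y67.374 F3116
M5
G00 X214.875 Y39.563
M3 S501
G1 X195.505 Y39.238 F2531
G1 X177.899 Y40.912 F2531
G1 X162.056 Y44.587 F2531
G1 X147.976 Y50.263 F2531
G1 X135.660 Y57.938 F2531
M5
G00 X0.000 Y0.000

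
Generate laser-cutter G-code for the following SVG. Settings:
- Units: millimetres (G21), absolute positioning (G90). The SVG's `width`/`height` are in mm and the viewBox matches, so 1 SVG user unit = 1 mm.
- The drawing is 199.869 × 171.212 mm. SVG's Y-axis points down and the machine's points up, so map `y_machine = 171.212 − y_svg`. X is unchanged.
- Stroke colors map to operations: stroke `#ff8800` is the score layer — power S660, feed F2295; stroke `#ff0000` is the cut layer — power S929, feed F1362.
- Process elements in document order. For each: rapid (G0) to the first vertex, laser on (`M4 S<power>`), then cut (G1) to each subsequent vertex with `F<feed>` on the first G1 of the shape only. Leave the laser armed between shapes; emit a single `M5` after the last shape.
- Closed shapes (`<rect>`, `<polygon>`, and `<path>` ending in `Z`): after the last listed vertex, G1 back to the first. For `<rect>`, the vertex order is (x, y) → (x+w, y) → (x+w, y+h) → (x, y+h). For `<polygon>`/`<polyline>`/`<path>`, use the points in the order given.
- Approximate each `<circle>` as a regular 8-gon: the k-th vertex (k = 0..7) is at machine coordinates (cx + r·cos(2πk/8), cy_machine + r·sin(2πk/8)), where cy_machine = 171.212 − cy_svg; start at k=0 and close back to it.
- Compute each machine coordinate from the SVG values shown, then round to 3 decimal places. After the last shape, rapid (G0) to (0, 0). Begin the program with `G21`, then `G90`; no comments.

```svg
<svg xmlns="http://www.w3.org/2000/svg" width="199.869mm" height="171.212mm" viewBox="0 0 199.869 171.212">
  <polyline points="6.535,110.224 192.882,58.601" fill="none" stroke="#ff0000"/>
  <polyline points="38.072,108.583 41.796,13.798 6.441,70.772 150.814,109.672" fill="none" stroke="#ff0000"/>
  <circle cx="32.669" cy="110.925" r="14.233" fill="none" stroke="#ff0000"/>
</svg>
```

G21
G90
G0 X6.535 Y60.988
M4 S929
G1 X192.882 Y112.611 F1362
G0 X38.072 Y62.629
M4 S929
G1 X41.796 Y157.414 F1362
G1 X6.441 Y100.440
G1 X150.814 Y61.540
G0 X46.902 Y60.287
M4 S929
G1 X42.733 Y70.351 F1362
G1 X32.669 Y74.520
G1 X22.605 Y70.351
G1 X18.436 Y60.287
G1 X22.605 Y50.223
G1 X32.669 Y46.054
G1 X42.733 Y50.223
G1 X46.902 Y60.287
M5
G0 X0.000 Y0.000

viewBox `0 0 199.869 171.212` with mm width/height → 1 unit = 1 mm. Flip: y_m = 171.212 − y_svg.

**Shape 1** — `<polyline>` line segment, stroke `#ff0000` → cut (S929, F1362). Machine vertices: (6.535,60.988) → (192.882,112.611). Open path.

**Shape 2** — `<polyline>` open polyline, stroke `#ff0000` → cut (S929, F1362). Machine vertices: (38.072,62.629) → (41.796,157.414) → (6.441,100.440) → (150.814,61.540). Open path.

**Shape 3** — `<circle>` circle, stroke `#ff0000` → cut (S929, F1362). Machine vertices: (46.902,60.287) → (42.733,70.351) → (32.669,74.520) → (22.605,70.351) → (18.436,60.287) → (22.605,50.223) → (32.669,46.054) → (42.733,50.223) → (46.902,60.287). Closed: final G1 returns to the first vertex.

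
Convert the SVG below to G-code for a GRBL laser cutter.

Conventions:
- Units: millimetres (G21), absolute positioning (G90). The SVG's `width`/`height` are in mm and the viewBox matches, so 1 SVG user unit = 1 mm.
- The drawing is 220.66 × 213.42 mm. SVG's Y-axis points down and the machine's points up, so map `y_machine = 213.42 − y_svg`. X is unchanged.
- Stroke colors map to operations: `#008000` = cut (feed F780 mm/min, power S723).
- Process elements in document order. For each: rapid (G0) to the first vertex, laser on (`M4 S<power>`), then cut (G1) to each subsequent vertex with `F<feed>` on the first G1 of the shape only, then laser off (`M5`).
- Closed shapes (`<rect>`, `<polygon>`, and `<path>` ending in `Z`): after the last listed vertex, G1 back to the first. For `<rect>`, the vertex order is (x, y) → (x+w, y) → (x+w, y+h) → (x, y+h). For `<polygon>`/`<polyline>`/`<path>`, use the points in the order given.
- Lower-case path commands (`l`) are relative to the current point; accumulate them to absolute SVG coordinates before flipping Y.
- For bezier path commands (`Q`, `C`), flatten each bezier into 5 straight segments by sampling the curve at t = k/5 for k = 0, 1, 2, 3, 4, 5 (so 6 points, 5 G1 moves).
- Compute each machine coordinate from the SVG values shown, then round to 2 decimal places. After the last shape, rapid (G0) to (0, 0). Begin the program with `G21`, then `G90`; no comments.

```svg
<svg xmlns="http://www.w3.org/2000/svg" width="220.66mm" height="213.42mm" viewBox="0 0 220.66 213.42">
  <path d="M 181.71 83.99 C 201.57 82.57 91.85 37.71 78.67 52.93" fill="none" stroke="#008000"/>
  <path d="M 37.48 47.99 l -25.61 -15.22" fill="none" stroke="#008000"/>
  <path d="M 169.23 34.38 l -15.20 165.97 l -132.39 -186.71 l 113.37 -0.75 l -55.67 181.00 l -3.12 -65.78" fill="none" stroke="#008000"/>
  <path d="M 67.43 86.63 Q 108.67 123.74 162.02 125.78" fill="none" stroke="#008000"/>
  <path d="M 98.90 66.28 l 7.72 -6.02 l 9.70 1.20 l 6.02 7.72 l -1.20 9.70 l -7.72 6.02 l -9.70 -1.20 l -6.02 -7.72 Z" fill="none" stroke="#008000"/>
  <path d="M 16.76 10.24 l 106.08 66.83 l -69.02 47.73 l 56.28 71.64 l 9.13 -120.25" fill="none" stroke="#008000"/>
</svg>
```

G21
G90
G0 X181.71 Y129.43
M4 S723
G1 X179.89 Y134.67 F780
G1 X157.82 Y145.36
G1 X126.35 Y156.54
G1 X96.35 Y163.24
G1 X78.67 Y160.49
M5
G0 X37.48 Y165.43
M4 S723
G1 X11.87 Y180.65 F780
M5
G0 X169.23 Y179.04
M4 S723
G1 X154.03 Y13.07 F780
G1 X21.64 Y199.78
G1 X135.01 Y200.53
G1 X79.34 Y19.53
G1 X76.22 Y85.31
M5
G0 X67.43 Y126.79
M4 S723
G1 X84.41 Y113.35 F780
G1 X102.36 Y102.71
G1 X121.28 Y94.88
G1 X141.16 Y89.86
G1 X162.02 Y87.64
M5
G0 X98.90 Y147.14
M4 S723
G1 X106.62 Y153.16 F780
G1 X116.32 Y151.96
G1 X122.34 Y144.24
G1 X121.14 Y134.54
G1 X113.42 Y128.52
G1 X103.72 Y129.72
G1 X97.70 Y137.44
G1 X98.90 Y147.14
M5
G0 X16.76 Y203.18
M4 S723
G1 X122.84 Y136.35 F780
G1 X53.82 Y88.62
G1 X110.10 Y16.98
G1 X119.23 Y137.23
M5
G0 X0.00 Y0.00

1 u = 1 mm; y_m = 213.42 − y.

[1] `<path>` cubic bezier, #008000→cut S723 F780: (181.71,129.43) → (179.89,134.67) → (157.82,145.36) → (126.35,156.54) → (96.35,163.24) → (78.67,160.49)

[2] `<path>` line segment, #008000→cut S723 F780: (37.48,165.43) → (11.87,180.65)

[3] `<path>` open polyline, #008000→cut S723 F780: (169.23,179.04) → (154.03,13.07) → (21.64,199.78) → (135.01,200.53) → (79.34,19.53) → (76.22,85.31)

[4] `<path>` quadratic bezier, #008000→cut S723 F780: (67.43,126.79) → (84.41,113.35) → (102.36,102.71) → (121.28,94.88) → (141.16,89.86) → (162.02,87.64)

[5] `<path>` regular polygon, #008000→cut S723 F780: (98.90,147.14) → (106.62,153.16) → (116.32,151.96) → (122.34,144.24) → (121.14,134.54) → (113.42,128.52) → (103.72,129.72) → (97.70,137.44) → (98.90,147.14) (closed)

[6] `<path>` open polyline, #008000→cut S723 F780: (16.76,203.18) → (122.84,136.35) → (53.82,88.62) → (110.10,16.98) → (119.23,137.23)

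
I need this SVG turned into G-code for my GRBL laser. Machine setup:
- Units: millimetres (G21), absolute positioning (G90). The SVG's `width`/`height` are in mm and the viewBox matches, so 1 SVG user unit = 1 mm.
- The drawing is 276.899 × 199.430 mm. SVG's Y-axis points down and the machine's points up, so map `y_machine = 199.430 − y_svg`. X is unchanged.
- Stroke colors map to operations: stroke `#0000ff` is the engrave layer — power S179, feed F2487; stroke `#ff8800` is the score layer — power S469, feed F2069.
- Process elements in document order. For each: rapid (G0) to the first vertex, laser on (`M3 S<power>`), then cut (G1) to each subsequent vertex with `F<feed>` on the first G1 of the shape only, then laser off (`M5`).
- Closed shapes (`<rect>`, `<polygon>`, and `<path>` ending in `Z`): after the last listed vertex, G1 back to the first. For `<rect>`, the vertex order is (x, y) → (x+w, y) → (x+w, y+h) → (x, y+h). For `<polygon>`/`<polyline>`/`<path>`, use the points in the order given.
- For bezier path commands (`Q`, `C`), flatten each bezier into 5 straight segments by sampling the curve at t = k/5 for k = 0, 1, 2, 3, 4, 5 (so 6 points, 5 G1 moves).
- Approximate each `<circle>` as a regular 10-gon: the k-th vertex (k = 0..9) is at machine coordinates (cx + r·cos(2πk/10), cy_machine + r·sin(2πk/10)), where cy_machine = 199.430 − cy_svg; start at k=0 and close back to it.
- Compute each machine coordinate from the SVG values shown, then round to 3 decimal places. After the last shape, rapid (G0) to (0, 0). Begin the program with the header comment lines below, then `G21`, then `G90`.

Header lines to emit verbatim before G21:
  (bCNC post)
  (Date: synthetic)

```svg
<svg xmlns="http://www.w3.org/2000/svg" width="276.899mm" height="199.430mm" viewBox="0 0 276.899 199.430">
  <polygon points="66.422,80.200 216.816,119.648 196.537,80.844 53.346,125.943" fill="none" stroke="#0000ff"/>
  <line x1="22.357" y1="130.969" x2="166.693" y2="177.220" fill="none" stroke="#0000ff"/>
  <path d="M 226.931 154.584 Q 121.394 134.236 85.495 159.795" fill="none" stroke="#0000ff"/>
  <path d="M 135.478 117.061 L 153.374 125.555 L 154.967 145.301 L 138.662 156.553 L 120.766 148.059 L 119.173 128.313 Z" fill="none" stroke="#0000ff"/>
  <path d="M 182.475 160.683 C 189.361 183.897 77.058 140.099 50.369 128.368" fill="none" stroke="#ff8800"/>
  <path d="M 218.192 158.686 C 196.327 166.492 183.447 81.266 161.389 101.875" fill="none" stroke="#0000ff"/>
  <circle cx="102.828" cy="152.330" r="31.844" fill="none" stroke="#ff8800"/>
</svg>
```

viewBox `0 0 276.899 199.430` with mm width/height → 1 unit = 1 mm. Flip: y_m = 199.430 − y_svg.

**Shape 1** — `<polygon>` closed polygon, stroke `#0000ff` → engrave (S179, F2487). Machine vertices: (66.422,119.230) → (216.816,79.782) → (196.537,118.586) → (53.346,73.487) → (66.422,119.230). Closed: final G1 returns to the first vertex.

**Shape 2** — `<line>` line segment, stroke `#0000ff` → engrave (S179, F2487). Machine vertices: (22.357,68.461) → (166.693,22.210). Open path.

**Shape 3** — `<path>` quadratic bezier, stroke `#0000ff` → engrave (S179, F2487). Control points (SVG): P0=(226.931,154.584), P1=(121.394,134.236), P2=(85.495,159.795); sampled at t=k/5. Machine vertices: (226.931,44.846) → (187.502,51.149) → (153.643,53.779) → (125.356,52.737) → (102.640,48.022) → (85.495,39.635). Open path.

**Shape 4** — `<path>` regular polygon, stroke `#0000ff` → engrave (S179, F2487). Machine vertices: (135.478,82.369) → (153.374,73.875) → (154.967,54.129) → (138.662,42.877) → (120.766,51.371) → (119.173,71.117) → (135.478,82.369). Closed: final G1 returns to the first vertex.

**Shape 5** — `<path>` cubic bezier, stroke `#ff8800` → score (S469, F2069). Control points (SVG): P0=(182.475,160.683), P1=(189.361,183.897), P2=(77.058,140.099), P3=(50.369,128.368); sampled at t=k/5. Machine vertices: (182.475,38.747) → (173.942,32.067) → (146.635,36.715) → (110.383,47.934) → (75.018,60.968) → (50.369,71.062). Open path.

**Shape 6** — `<path>` cubic bezier, stroke `#0000ff` → engrave (S179, F2487). Control points (SVG): P0=(218.192,158.686), P1=(196.327,166.492), P2=(183.447,81.266), P3=(161.389,101.875); sampled at t=k/5. Machine vertices: (218.192,40.744) → (206.006,45.633) → (195.104,63.305) → (184.616,84.212) → (173.668,98.811) → (161.389,97.555). Open path.

**Shape 7** — `<circle>` circle, stroke `#ff8800` → score (S469, F2069). Machine vertices: (134.672,47.100) → (128.590,65.817) → (112.668,77.385) → (92.988,77.385) → (77.066,65.817) → (70.984,47.100) → (77.066,28.383) → (92.988,16.815) → (112.668,16.815) → (128.590,28.383) → (134.672,47.100). Closed: final G1 returns to the first vertex.

(bCNC post)
(Date: synthetic)
G21
G90
G0 X66.422 Y119.230
M3 S179
G1 X216.816 Y79.782 F2487
G1 X196.537 Y118.586
G1 X53.346 Y73.487
G1 X66.422 Y119.230
M5
G0 X22.357 Y68.461
M3 S179
G1 X166.693 Y22.210 F2487
M5
G0 X226.931 Y44.846
M3 S179
G1 X187.502 Y51.149 F2487
G1 X153.643 Y53.779
G1 X125.356 Y52.737
G1 X102.640 Y48.022
G1 X85.495 Y39.635
M5
G0 X135.478 Y82.369
M3 S179
G1 X153.374 Y73.875 F2487
G1 X154.967 Y54.129
G1 X138.662 Y42.877
G1 X120.766 Y51.371
G1 X119.173 Y71.117
G1 X135.478 Y82.369
M5
G0 X182.475 Y38.747
M3 S469
G1 X173.942 Y32.067 F2069
G1 X146.635 Y36.715
G1 X110.383 Y47.934
G1 X75.018 Y60.968
G1 X50.369 Y71.062
M5
G0 X218.192 Y40.744
M3 S179
G1 X206.006 Y45.633 F2487
G1 X195.104 Y63.305
G1 X184.616 Y84.212
G1 X173.668 Y98.811
G1 X161.389 Y97.555
M5
G0 X134.672 Y47.100
M3 S469
G1 X128.590 Y65.817 F2069
G1 X112.668 Y77.385
G1 X92.988 Y77.385
G1 X77.066 Y65.817
G1 X70.984 Y47.100
G1 X77.066 Y28.383
G1 X92.988 Y16.815
G1 X112.668 Y16.815
G1 X128.590 Y28.383
G1 X134.672 Y47.100
M5
G0 X0.000 Y0.000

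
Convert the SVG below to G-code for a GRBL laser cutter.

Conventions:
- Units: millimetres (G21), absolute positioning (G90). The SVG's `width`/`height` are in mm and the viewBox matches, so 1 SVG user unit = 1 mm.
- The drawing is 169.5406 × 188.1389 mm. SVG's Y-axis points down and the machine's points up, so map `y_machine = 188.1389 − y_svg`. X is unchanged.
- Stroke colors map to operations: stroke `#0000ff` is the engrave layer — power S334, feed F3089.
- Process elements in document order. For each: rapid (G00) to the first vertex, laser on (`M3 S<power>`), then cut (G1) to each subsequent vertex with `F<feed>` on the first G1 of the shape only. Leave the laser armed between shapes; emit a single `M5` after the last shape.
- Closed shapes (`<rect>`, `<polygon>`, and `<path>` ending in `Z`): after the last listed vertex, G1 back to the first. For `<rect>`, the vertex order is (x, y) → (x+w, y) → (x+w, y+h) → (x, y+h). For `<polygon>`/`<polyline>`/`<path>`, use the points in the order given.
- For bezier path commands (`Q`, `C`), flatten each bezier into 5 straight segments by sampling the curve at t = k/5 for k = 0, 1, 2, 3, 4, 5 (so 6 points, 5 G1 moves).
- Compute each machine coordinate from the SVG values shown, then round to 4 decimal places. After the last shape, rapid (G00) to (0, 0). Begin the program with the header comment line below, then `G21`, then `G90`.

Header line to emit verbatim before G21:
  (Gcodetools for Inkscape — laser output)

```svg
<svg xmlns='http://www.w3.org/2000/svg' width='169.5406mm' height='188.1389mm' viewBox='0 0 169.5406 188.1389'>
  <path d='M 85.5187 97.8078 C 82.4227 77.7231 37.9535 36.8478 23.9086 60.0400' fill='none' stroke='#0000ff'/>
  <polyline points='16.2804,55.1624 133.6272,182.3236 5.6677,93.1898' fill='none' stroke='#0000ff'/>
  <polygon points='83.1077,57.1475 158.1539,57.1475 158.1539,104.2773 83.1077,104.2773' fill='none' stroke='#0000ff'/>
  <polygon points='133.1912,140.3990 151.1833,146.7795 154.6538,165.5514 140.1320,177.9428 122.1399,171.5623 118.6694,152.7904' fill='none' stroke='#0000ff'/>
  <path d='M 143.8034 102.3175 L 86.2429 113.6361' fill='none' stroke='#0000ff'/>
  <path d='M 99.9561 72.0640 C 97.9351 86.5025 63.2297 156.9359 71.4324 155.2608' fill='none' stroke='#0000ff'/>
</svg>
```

viewBox `0 0 169.5406 188.1389` with mm width/height → 1 unit = 1 mm. Flip: y_m = 188.1389 − y_svg.

**Shape 1** — `<path>` cubic bezier, stroke `#0000ff` → engrave (S334, F3089). Control points (SVG): P0=(85.5187,97.8078), P1=(82.4227,77.7231), P2=(37.9535,36.8478), P3=(23.9086,60.0400); sampled at t=k/5. Machine vertices: (85.5187,90.3311) → (79.2707,104.1979) → (66.5394,118.9813) → (50.7711,130.6081) → (35.4121,135.0050) → (23.9086,128.0989). Open path.

**Shape 2** — `<polyline>` open polyline, stroke `#0000ff` → engrave (S334, F3089). Machine vertices: (16.2804,132.9765) → (133.6272,5.8153) → (5.6677,94.9491). Open path.

**Shape 3** — `<polygon>` rectangle, stroke `#0000ff` → engrave (S334, F3089). Machine vertices: (83.1077,130.9914) → (158.1539,130.9914) → (158.1539,83.8616) → (83.1077,83.8616) → (83.1077,130.9914). Closed: final G1 returns to the first vertex.

**Shape 4** — `<polygon>` regular polygon, stroke `#0000ff` → engrave (S334, F3089). Machine vertices: (133.1912,47.7399) → (151.1833,41.3594) → (154.6538,22.5875) → (140.1320,10.1961) → (122.1399,16.5766) → (118.6694,35.3485) → (133.1912,47.7399). Closed: final G1 returns to the first vertex.

**Shape 5** — `<path>` line segment, stroke `#0000ff` → engrave (S334, F3089). Machine vertices: (143.8034,85.8214) → (86.2429,74.5028). Open path.

**Shape 6** — `<path>` cubic bezier, stroke `#0000ff` → engrave (S334, F3089). Control points (SVG): P0=(99.9561,72.0640), P1=(97.9351,86.5025), P2=(63.2297,156.9359), P3=(71.4324,155.2608); sampled at t=k/5. Machine vertices: (99.9561,116.0749) → (95.4261,101.7172) → (86.6803,80.0698) → (77.3471,57.2814) → (71.0550,39.5012) → (71.4324,32.8781). Open path.

(Gcodetools for Inkscape — laser output)
G21
G90
G00 X85.5187 Y90.3311
M3 S334
G1 X79.2707 Y104.1979 F3089
G1 X66.5394 Y118.9813
G1 X50.7711 Y130.6081
G1 X35.4121 Y135.0050
G1 X23.9086 Y128.0989
G00 X16.2804 Y132.9765
M3 S334
G1 X133.6272 Y5.8153 F3089
G1 X5.6677 Y94.9491
G00 X83.1077 Y130.9914
M3 S334
G1 X158.1539 Y130.9914 F3089
G1 X158.1539 Y83.8616
G1 X83.1077 Y83.8616
G1 X83.1077 Y130.9914
G00 X133.1912 Y47.7399
M3 S334
G1 X151.1833 Y41.3594 F3089
G1 X154.6538 Y22.5875
G1 X140.1320 Y10.1961
G1 X122.1399 Y16.5766
G1 X118.6694 Y35.3485
G1 X133.1912 Y47.7399
G00 X143.8034 Y85.8214
M3 S334
G1 X86.2429 Y74.5028 F3089
G00 X99.9561 Y116.0749
M3 S334
G1 X95.4261 Y101.7172 F3089
G1 X86.6803 Y80.0698
G1 X77.3471 Y57.2814
G1 X71.0550 Y39.5012
G1 X71.4324 Y32.8781
M5
G00 X0.0000 Y0.0000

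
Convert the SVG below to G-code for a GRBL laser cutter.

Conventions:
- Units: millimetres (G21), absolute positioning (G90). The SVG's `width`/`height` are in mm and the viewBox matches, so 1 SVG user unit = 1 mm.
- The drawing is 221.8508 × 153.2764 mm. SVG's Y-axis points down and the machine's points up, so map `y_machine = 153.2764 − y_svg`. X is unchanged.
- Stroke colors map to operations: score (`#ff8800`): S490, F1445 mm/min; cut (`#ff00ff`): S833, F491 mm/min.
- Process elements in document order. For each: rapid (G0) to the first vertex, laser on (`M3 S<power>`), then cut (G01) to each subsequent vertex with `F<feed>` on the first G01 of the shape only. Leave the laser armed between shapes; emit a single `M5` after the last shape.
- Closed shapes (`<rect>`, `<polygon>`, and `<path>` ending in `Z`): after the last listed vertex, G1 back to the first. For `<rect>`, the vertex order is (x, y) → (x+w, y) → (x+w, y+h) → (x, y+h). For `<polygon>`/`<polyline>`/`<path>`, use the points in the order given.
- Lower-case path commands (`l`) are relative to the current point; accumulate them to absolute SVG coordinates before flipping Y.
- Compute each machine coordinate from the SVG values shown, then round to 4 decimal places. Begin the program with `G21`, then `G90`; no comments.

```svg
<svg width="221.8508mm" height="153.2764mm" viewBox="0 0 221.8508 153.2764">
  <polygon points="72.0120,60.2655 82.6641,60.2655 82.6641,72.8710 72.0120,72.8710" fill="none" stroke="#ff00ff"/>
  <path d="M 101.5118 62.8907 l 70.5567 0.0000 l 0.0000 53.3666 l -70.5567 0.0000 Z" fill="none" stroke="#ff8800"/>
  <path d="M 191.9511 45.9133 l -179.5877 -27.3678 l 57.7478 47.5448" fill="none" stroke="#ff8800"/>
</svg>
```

G21
G90
G0 X72.0120 Y93.0109
M3 S833
G01 X82.6641 Y93.0109 F491
G01 X82.6641 Y80.4054
G01 X72.0120 Y80.4054
G01 X72.0120 Y93.0109
G0 X101.5118 Y90.3857
M3 S490
G01 X172.0685 Y90.3857 F1445
G01 X172.0685 Y37.0191
G01 X101.5118 Y37.0191
G01 X101.5118 Y90.3857
G0 X191.9511 Y107.3631
M3 S490
G01 X12.3634 Y134.7309 F1445
G01 X70.1112 Y87.1861
M5

1 u = 1 mm; y_m = 153.2764 − y.

[1] `<polygon>` rectangle, #ff00ff→cut S833 F491: (72.0120,93.0109) → (82.6641,93.0109) → (82.6641,80.4054) → (72.0120,80.4054) → (72.0120,93.0109) (closed)

[2] `<path>` rectangle, #ff8800→score S490 F1445: (101.5118,90.3857) → (172.0685,90.3857) → (172.0685,37.0191) → (101.5118,37.0191) → (101.5118,90.3857) (closed)

[3] `<path>` open polyline, #ff8800→score S490 F1445: (191.9511,107.3631) → (12.3634,134.7309) → (70.1112,87.1861)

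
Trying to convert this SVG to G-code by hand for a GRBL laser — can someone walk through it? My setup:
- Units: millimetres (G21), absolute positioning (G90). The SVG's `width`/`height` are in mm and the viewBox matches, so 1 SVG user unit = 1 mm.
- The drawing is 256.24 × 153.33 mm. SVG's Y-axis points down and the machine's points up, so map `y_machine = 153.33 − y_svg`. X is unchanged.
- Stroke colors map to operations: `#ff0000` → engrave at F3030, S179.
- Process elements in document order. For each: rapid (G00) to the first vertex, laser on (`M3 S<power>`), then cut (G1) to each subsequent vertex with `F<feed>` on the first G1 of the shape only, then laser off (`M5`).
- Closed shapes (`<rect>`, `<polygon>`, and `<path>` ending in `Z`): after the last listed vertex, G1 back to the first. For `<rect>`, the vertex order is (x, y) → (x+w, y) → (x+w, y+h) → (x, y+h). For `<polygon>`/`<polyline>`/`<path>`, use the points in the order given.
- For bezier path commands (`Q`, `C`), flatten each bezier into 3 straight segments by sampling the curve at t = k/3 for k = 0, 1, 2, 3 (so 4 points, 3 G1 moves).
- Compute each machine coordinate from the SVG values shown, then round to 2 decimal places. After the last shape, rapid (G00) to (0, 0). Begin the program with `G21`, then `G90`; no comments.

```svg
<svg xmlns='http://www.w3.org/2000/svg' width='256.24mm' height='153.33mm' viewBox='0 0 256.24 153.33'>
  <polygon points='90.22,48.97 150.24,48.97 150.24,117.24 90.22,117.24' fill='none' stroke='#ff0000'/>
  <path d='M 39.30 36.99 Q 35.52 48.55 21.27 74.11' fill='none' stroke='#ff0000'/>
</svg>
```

G21
G90
G00 X90.22 Y104.36
M3 S179
G1 X150.24 Y104.36 F3030
G1 X150.24 Y36.09
G1 X90.22 Y36.09
G1 X90.22 Y104.36
M5
G00 X39.30 Y116.34
M3 S179
G1 X35.62 Y107.08 F3030
G1 X29.61 Y94.70
G1 X21.27 Y79.22
M5
G00 X0.00 Y0.00

1 u = 1 mm; y_m = 153.33 − y.

[1] `<polygon>` rectangle, #ff0000→engrave S179 F3030: (90.22,104.36) → (150.24,104.36) → (150.24,36.09) → (90.22,36.09) → (90.22,104.36) (closed)

[2] `<path>` quadratic bezier, #ff0000→engrave S179 F3030: (39.30,116.34) → (35.62,107.08) → (29.61,94.70) → (21.27,79.22)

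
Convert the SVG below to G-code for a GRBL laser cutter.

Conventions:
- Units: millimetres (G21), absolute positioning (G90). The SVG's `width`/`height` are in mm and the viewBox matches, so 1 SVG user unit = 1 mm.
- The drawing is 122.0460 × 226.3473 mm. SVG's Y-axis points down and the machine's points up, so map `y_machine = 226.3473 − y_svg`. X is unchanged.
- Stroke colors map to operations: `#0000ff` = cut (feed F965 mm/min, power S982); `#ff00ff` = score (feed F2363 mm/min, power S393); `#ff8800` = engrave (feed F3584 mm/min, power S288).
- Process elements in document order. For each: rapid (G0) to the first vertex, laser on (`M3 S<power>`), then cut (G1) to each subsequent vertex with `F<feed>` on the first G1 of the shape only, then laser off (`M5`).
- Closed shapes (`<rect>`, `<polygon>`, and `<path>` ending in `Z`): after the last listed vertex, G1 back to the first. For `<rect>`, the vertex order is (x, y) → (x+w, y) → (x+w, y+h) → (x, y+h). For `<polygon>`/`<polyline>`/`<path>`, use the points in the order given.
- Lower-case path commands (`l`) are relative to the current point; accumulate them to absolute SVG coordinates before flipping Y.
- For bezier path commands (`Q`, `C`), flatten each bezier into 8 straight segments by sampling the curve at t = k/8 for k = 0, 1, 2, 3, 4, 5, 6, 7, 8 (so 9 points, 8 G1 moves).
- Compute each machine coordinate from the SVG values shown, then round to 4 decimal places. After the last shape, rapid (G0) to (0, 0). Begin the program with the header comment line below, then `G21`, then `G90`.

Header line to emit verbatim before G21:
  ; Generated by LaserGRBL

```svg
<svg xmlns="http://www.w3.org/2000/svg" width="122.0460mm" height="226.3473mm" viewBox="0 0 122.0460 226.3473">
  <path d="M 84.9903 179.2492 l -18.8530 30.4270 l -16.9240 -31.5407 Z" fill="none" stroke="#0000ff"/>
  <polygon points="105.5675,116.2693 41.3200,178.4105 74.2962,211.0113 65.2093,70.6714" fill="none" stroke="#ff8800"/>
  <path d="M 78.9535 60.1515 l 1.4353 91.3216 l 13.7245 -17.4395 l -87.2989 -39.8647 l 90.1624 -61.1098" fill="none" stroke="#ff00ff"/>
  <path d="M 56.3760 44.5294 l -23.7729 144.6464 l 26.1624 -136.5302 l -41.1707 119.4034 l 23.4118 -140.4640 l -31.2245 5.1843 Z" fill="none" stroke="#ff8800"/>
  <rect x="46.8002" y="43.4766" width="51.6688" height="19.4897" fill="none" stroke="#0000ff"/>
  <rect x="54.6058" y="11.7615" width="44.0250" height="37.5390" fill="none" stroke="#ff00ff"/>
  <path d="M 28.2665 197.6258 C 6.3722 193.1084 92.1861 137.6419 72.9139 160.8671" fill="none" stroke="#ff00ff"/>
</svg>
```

; Generated by LaserGRBL
G21
G90
G0 X84.9903 Y47.0981
M3 S982
G1 X66.1373 Y16.6711 F965
G1 X49.2133 Y48.2118
G1 X84.9903 Y47.0981
M5
G0 X105.5675 Y110.0780
M3 S288
G1 X41.3200 Y47.9368 F3584
G1 X74.2962 Y15.3360
G1 X65.2093 Y155.6759
G1 X105.5675 Y110.0780
M5
G0 X78.9535 Y166.1958
M3 S393
G1 X80.3888 Y74.8742 F2363
G1 X94.1133 Y92.3137
G1 X6.8144 Y132.1784
G1 X96.9768 Y193.2882
M5
G0 X56.3760 Y181.8179
M3 S288
G1 X32.6031 Y37.1715 F3584
G1 X58.7655 Y173.7017
G1 X17.5948 Y54.2983
G1 X41.0066 Y194.7623
G1 X9.7821 Y189.5780
G1 X56.3760 Y181.8179
M5
G0 X46.8002 Y182.8707
M3 S982
G1 X98.4690 Y182.8707 F965
G1 X98.4690 Y163.3810
G1 X46.8002 Y163.3810
G1 X46.8002 Y182.8707
M5
G0 X54.6058 Y214.5858
M3 S393
G1 X98.6308 Y214.5858 F2363
G1 X98.6308 Y177.0468
G1 X54.6058 Y177.0468
G1 X54.6058 Y214.5858
M5
G0 X28.2665 Y28.7215
M3 S393
G1 X24.6893 Y32.5506 F2363
G1 X28.7162 Y39.6369
G1 X37.8532 Y48.4612
G1 X49.6069 Y57.5043
G1 X61.4835 Y65.2470
G1 X70.9893 Y70.1700
G1 X75.6307 Y70.7542
G1 X72.9139 Y65.4802
M5
G0 X0.0000 Y0.0000

viewBox `0 0 122.0460 226.3473` with mm width/height → 1 unit = 1 mm. Flip: y_m = 226.3473 − y_svg.

**Shape 1** — `<path>` regular polygon, stroke `#0000ff` → cut (S982, F965). Machine vertices: (84.9903,47.0981) → (66.1373,16.6711) → (49.2133,48.2118) → (84.9903,47.0981). Closed: final G1 returns to the first vertex.

**Shape 2** — `<polygon>` closed polygon, stroke `#ff8800` → engrave (S288, F3584). Machine vertices: (105.5675,110.0780) → (41.3200,47.9368) → (74.2962,15.3360) → (65.2093,155.6759) → (105.5675,110.0780). Closed: final G1 returns to the first vertex.

**Shape 3** — `<path>` open polyline, stroke `#ff00ff` → score (S393, F2363). Machine vertices: (78.9535,166.1958) → (80.3888,74.8742) → (94.1133,92.3137) → (6.8144,132.1784) → (96.9768,193.2882). Open path.

**Shape 4** — `<path>` closed polygon, stroke `#ff8800` → engrave (S288, F3584). Machine vertices: (56.3760,181.8179) → (32.6031,37.1715) → (58.7655,173.7017) → (17.5948,54.2983) → (41.0066,194.7623) → (9.7821,189.5780) → (56.3760,181.8179). Closed: final G1 returns to the first vertex.

**Shape 5** — `<rect>` rectangle, stroke `#0000ff` → cut (S982, F965). Machine vertices: (46.8002,182.8707) → (98.4690,182.8707) → (98.4690,163.3810) → (46.8002,163.3810) → (46.8002,182.8707). Closed: final G1 returns to the first vertex.

**Shape 6** — `<rect>` rectangle, stroke `#ff00ff` → score (S393, F2363). Machine vertices: (54.6058,214.5858) → (98.6308,214.5858) → (98.6308,177.0468) → (54.6058,177.0468) → (54.6058,214.5858). Closed: final G1 returns to the first vertex.

**Shape 7** — `<path>` cubic bezier, stroke `#ff00ff` → score (S393, F2363). Control points (SVG): P0=(28.2665,197.6258), P1=(6.3722,193.1084), P2=(92.1861,137.6419), P3=(72.9139,160.8671); sampled at t=k/8. Machine vertices: (28.2665,28.7215) → (24.6893,32.5506) → (28.7162,39.6369) → (37.8532,48.4612) → (49.6069,57.5043) → (61.4835,65.2470) → (70.9893,70.1700) → (75.6307,70.7542) → (72.9139,65.4802). Open path.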